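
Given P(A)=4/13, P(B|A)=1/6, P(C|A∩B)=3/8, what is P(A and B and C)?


P(A∩B∩C) = P(A) * P(B|A) * P(C|A∩B)
= 4/13 * 1/6 * 3/8
= 2/39 * 3/8 = 1/52

1/52


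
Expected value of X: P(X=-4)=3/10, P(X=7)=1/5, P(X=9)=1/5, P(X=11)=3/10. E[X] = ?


E[X] = sum(x * P(x))
= -4*3/10 + 7*1/5 + 9*1/5 + 11*3/10
= 53/10

53/10


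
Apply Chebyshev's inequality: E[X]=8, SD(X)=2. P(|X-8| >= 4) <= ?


k = 4/2 = 2
Chebyshev: P(|X-mu| >= k*sigma) <= 1/k^2 = 1/2^2 = 1/4

1/4


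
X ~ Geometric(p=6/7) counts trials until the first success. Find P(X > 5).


P(X > 5) = P(first 5 trials all fail) = (1-p)^5 = (1/7)^5 = 1/16807

1/16807


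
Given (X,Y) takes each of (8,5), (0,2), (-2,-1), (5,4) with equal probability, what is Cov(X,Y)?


E[X]=11/4, E[Y]=5/2, E[XY]=31/2
Cov(X,Y) = E[XY] - E[X]E[Y] = 31/2 - 11/4*5/2 = 69/8

69/8


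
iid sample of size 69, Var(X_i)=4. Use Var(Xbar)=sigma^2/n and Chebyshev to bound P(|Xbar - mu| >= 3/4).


Var(Xbar) = Var(X)/n = 4/69
Chebyshev: P(|Xbar-mu| >= 3/4) <= Var(Xbar)/(3/4)^2 = (4/69)/(9/16) = 64/621

64/621


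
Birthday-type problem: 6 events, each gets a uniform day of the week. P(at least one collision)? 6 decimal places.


P(all different) = prod((7-i)/7 for i=0..5) = 0.042839
P(at least one match) = 1 - 0.042839 = 0.957161

0.957161


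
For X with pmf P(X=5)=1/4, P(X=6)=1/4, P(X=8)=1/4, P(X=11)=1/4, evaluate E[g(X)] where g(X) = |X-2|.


E[|X-2|] = sum(g(x)*P(x))
= 3*1/4 + 4*1/4 + 6*1/4 + 9*1/4
= 11/2

11/2


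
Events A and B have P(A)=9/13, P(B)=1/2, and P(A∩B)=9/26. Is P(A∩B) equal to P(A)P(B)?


P(A)*P(B) = 9/13*1/2 = 9/26
P(A∩B) = 9/26, which equals P(A)P(B), so independent

Yes, A and B are independent


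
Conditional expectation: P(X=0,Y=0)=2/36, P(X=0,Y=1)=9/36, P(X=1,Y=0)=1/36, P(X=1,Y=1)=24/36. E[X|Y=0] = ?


P(Y=0) = 3/36
E[X|Y=0] = (0*2 + 1*1)/3 = 1/3

1/3


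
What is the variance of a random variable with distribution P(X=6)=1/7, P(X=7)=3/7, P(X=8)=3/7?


E[X] = 51/7, E[X^2] = 375/7
Var(X) = E[X^2] - (E[X])^2 = 375/7 - (51/7)^2 = 24/49

24/49


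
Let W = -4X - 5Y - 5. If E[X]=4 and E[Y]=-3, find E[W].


E[-4X - 5Y - 5] = -4*E[X] - 5*E[Y] - 5
= (-4)*(4) + (-5)*(-3) + (-5)
= -16 + 15 - 5 = -6

-6


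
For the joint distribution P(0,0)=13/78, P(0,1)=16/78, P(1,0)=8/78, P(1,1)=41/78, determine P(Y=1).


P(Y=1) = P(0,1)+P(1,1) = 16/78 + 41/78 = 57/78 = 19/26

19/26


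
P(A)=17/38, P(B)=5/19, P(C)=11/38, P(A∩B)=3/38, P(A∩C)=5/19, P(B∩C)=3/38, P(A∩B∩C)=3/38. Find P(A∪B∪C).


P(A∪B∪C) = P(A)+P(B)+P(C) - P(AB)-P(AC)-P(BC) + P(ABC)
= 17/38+5/19+11/38 - 3/38-5/19-3/38 + 3/38
= 25/38

25/38


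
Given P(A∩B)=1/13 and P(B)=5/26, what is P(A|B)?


P(A|B) = P(A∩B)/P(B) = (2/26)/(5/26) = 2/5

2/5


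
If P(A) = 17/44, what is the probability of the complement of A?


P(A') = 1 - P(A) = 1 - 17/44 = 27/44

27/44


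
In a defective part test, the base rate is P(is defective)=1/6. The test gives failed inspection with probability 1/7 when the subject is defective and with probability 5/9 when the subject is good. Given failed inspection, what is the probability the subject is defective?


P(A) = P(A|B)P(B) + P(A|B')P(B') = 1/7*1/6 + 5/9*5/6 = 92/189
P(B|A) = P(A|B)P(B)/P(A) = (1/42)/(92/189) = 9/184

9/184


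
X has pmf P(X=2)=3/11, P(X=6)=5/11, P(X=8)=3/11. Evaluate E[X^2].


E[X^2] = sum(x^2 * P(x))
= 4*3/11 + 36*5/11 + 64*3/11
= 384/11

384/11


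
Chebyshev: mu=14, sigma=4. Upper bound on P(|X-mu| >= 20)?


k = 20/4 = 5
Chebyshev: P(|X-mu| >= k*sigma) <= 1/k^2 = 1/5^2 = 1/25

1/25


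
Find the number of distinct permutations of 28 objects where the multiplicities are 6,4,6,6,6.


28! = 304888344611713860501504000000
Denominator: 6!=720 * 4!=24 * 6!=720 * 6!=720 * 6!=720
Coefficient = 304888344611713860501504000000 / 6449725440000 = 47271523020321600

47271523020321600


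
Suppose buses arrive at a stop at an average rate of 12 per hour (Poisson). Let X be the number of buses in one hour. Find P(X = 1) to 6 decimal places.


P(X=1) = e^(-12) * 12^1 / 1!
≈ 0.000006144212353 * 12 / 1
≈ 0.000074

0.000074


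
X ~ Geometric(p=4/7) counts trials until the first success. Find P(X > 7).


P(X > 7) = P(first 7 trials all fail) = (1-p)^7 = (3/7)^7 = 2187/823543

2187/823543


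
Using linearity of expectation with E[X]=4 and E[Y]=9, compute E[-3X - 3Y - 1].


E[-3X - 3Y - 1] = -3*E[X] - 3*E[Y] - 1
= (-3)*(4) + (-3)*(9) + (-1)
= -12 - 27 - 1 = -40

-40


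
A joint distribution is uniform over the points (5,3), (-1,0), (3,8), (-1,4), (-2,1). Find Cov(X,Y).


E[X]=4/5, E[Y]=16/5, E[XY]=33/5
Cov(X,Y) = E[XY] - E[X]E[Y] = 33/5 - 4/5*16/5 = 101/25

101/25


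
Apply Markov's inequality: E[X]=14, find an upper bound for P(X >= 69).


Markov: P(X >= a) <= E[X]/a
P(X >= 69) <= 14/69

14/69


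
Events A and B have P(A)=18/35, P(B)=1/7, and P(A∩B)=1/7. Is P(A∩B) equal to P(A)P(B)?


P(A)*P(B) = 18/35*1/7 = 18/245
P(A∩B) = 1/7 != 18/245, so not independent

No, A and B are not independent


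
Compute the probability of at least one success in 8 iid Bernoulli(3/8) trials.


P(at least one) = 1 - P(none)
P(none) = (1 - 3/8)^8 = (5/8)^8 = 390625/16777216
P(at least one) = 1 - 390625/16777216 = 16386591/16777216

16386591/16777216


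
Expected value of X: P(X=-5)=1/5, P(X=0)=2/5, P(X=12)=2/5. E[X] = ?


E[X] = sum(x * P(x))
= -5*1/5 + 0*2/5 + 12*2/5
= 19/5

19/5


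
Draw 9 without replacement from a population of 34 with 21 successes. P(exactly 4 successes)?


P(X=4) = C(21,4)*C(13,5) / C(34,9)
= 5985*1287 / 52451256
= 7702695/52451256 = 17955/122264

17955/122264


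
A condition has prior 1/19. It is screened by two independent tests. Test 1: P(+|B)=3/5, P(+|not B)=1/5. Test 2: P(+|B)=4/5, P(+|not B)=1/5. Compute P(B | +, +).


After test 1: P(+) = 3/5*1/19 + 1/5*18/19 = 21/95
P(B|+) = (3/95)/(21/95) = 1/7
After test 2 (use post1 as new prior): P(+) = 4/5*1/7 + 1/5*6/7 = 2/7
P(B|+,+) = (4/35)/(2/7) = 2/5

2/5


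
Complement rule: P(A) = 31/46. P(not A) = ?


P(A') = 1 - P(A) = 1 - 31/46 = 15/46

15/46


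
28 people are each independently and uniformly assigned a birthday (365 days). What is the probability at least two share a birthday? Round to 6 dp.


P(all different) = prod((365-i)/365 for i=0..27) = 0.345539
P(at least one match) = 1 - 0.345539 = 0.654461

0.654461


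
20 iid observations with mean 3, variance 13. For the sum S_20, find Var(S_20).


By independence, Var(S_n) = n*Var(X_1) = 20*13 = 260

260


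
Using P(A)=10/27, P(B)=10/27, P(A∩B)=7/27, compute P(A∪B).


P(A∪B) = P(A) + P(B) - P(A∩B)
= 10/27 + 10/27 - 7/27 = 13/27

13/27


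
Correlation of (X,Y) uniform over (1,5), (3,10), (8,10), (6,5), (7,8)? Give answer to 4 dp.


Cov(X,Y) = 2.2000, Var(X) = 6.8000, Var(Y) = 5.0400
rho = Cov/(sqrt(VarX)*sqrt(VarY)) = 0.3758

0.3758


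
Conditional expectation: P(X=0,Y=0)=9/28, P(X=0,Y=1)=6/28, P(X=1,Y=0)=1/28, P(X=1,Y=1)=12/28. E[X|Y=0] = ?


P(Y=0) = 10/28
E[X|Y=0] = (0*9 + 1*1)/10 = 1/10

1/10


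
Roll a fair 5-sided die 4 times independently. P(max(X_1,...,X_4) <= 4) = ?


P(max <= 4) = P(all X_i <= 4) = (P(X_1 <= 4))^4
= (4/5)^4 = 256/625

256/625


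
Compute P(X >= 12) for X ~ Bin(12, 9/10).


P(X>=12) = P(X=12)
= 282429536481/1000000000000
= 282429536481/1000000000000

282429536481/1000000000000


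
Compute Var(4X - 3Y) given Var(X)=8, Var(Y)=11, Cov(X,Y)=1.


Var(4X - 3Y) = 4^2*Var(X) + (-3)^2*Var(Y) + 2*4*(-3)*Cov(X,Y)
= 16*8 + 9*11 - 24*1
= 128 + 99 - 24 = 203

203


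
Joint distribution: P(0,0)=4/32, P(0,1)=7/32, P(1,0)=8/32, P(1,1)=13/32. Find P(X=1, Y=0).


Read from table: P(X=1, Y=0) = 8/32 = 1/4

1/4


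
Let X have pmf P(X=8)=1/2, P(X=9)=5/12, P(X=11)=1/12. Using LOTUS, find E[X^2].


E[X^2] = sum(g(x)*P(x))
= 64*1/2 + 81*5/12 + 121*1/12
= 455/6

455/6


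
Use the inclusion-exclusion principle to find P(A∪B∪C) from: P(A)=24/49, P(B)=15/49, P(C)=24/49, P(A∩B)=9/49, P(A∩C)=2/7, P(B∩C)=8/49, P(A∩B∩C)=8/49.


P(A∪B∪C) = P(A)+P(B)+P(C) - P(AB)-P(AC)-P(BC) + P(ABC)
= 24/49+15/49+24/49 - 9/49-2/7-8/49 + 8/49
= 40/49

40/49


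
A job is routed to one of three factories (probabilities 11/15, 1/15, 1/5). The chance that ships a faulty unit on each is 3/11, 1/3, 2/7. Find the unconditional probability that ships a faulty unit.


P(A) = P(A|B1)P(B1) + P(A|B2)P(B2) + P(A|B3)P(B3)
= 3/11*11/15 + 1/3*1/15 + 2/7*1/5
= 1/5 + 1/45 + 2/35 = 88/315

88/315


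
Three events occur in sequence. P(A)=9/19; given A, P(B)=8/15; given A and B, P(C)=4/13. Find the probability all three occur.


P(A∩B∩C) = P(A) * P(B|A) * P(C|A∩B)
= 9/19 * 8/15 * 4/13
= 24/95 * 4/13 = 96/1235

96/1235


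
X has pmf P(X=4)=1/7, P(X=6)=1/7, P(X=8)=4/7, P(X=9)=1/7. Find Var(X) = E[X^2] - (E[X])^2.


E[X] = 51/7, E[X^2] = 389/7
Var(X) = E[X^2] - (E[X])^2 = 389/7 - (51/7)^2 = 122/49

122/49


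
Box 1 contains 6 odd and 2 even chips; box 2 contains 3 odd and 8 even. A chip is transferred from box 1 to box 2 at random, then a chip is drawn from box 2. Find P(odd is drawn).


P(transfer odd) = 6/8 = 3/4; P(transfer even) = 1/4
If odd transferred: Urn II has 4 odd of 12, so P(odd|odd moved) = 1/3
If even transferred: Urn II has 3 odd of 12, so P(odd|even moved) = 1/4
By total probability: P(odd) = 3/4*1/3 + 1/4*1/4 = 5/16

5/16


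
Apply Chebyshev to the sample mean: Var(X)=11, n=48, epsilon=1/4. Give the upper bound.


Var(Xbar) = Var(X)/n = 11/48
Chebyshev: P(|Xbar-mu| >= 1/4) <= Var(Xbar)/(1/4)^2 = (11/48)/(1/16) = 11/3
Bound exceeds 1, so trivial bound: 1

1


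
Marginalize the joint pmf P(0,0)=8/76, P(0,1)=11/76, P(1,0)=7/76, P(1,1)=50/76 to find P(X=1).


P(X=1) = P(1,0)+P(1,1) = 7/76 + 50/76 = 57/76 = 3/4

3/4


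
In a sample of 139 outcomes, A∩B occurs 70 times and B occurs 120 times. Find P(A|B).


P(A|B) = P(A∩B)/P(B) = (70/139)/(120/139) = 70/120 = 7/12

7/12


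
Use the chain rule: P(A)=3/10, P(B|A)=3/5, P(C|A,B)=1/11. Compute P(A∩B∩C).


P(A∩B∩C) = P(A) * P(B|A) * P(C|A∩B)
= 3/10 * 3/5 * 1/11
= 9/50 * 1/11 = 9/550

9/550


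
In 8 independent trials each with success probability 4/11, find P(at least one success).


P(at least one) = 1 - P(none)
P(none) = (1 - 4/11)^8 = (7/11)^8 = 5764801/214358881
P(at least one) = 1 - 5764801/214358881 = 208594080/214358881

208594080/214358881


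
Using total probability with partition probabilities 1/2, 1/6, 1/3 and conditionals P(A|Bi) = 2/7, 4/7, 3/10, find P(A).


P(A) = P(A|B1)P(B1) + P(A|B2)P(B2) + P(A|B3)P(B3)
= 2/7*1/2 + 4/7*1/6 + 3/10*1/3
= 1/7 + 2/21 + 1/10 = 71/210

71/210


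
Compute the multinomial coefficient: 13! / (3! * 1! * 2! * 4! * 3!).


13! = 6227020800
Denominator: 3!=6 * 1!=1 * 2!=2 * 4!=24 * 3!=6
Coefficient = 6227020800 / 1728 = 3603600

3603600


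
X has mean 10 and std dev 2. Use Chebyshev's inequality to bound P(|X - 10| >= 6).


k = 6/2 = 3
Chebyshev: P(|X-mu| >= k*sigma) <= 1/k^2 = 1/3^2 = 1/9

1/9


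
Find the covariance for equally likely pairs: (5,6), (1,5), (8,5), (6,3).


E[X]=5, E[Y]=19/4, E[XY]=93/4
Cov(X,Y) = E[XY] - E[X]E[Y] = 93/4 - 5*19/4 = -1/2

-1/2


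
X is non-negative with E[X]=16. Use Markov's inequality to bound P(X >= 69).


Markov: P(X >= a) <= E[X]/a
P(X >= 69) <= 16/69

16/69


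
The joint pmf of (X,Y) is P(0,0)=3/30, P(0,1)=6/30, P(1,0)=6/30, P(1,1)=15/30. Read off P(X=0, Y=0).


Read from table: P(X=0, Y=0) = 3/30 = 1/10

1/10


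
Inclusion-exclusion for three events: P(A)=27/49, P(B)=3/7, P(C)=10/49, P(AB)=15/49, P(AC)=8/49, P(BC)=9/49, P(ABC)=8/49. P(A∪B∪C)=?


P(A∪B∪C) = P(A)+P(B)+P(C) - P(AB)-P(AC)-P(BC) + P(ABC)
= 27/49+3/7+10/49 - 15/49-8/49-9/49 + 8/49
= 34/49

34/49


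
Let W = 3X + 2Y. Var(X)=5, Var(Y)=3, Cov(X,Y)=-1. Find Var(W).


Var(3X + 2Y) = 3^2*Var(X) + 2^2*Var(Y) + 2*3*2*Cov(X,Y)
= 9*5 + 4*3 + 12*(-1)
= 45 + 12 - 12 = 45

45


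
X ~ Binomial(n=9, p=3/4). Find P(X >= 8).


P(X>=8) = P(X=8) + P(X=9)
= 59049/262144 + 19683/262144
= 19683/65536

19683/65536


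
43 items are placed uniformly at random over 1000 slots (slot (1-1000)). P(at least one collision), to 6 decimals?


P(all different) = prod((1000-i)/1000 for i=0..42) = 0.400088
P(at least one match) = 1 - 0.400088 = 0.599912

0.599912


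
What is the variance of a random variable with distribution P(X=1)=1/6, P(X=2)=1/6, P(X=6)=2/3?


E[X] = 9/2, E[X^2] = 149/6
Var(X) = E[X^2] - (E[X])^2 = 149/6 - (9/2)^2 = 55/12

55/12


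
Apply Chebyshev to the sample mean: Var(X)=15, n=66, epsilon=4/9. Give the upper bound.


Var(Xbar) = Var(X)/n = 15/66
Chebyshev: P(|Xbar-mu| >= 4/9) <= Var(Xbar)/(4/9)^2 = (5/22)/(16/81) = 405/352
Bound exceeds 1, so trivial bound: 1

1


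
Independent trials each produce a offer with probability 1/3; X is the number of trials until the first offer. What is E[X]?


For geometric (trials until first success), E[X] = 1/p = 1/(1/3) = 3

3


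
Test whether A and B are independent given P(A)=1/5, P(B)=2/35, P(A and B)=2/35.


P(A)*P(B) = 1/5*2/35 = 2/175
P(A∩B) = 2/35 != 2/175, so not independent

No, A and B are not independent


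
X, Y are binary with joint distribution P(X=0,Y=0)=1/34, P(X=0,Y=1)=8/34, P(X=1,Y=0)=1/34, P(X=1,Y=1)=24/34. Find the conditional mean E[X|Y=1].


P(Y=1) = 32/34
E[X|Y=1] = (0*8 + 1*24)/32 = 24/32 = 3/4

3/4


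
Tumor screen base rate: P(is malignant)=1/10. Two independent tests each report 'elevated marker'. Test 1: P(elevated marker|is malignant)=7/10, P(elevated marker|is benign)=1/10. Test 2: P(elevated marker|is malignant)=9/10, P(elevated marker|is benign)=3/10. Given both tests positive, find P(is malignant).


After test 1: P(+) = 7/10*1/10 + 1/10*9/10 = 4/25
P(B|+) = (7/100)/(4/25) = 7/16
After test 2 (use post1 as new prior): P(+) = 9/10*7/16 + 3/10*9/16 = 9/16
P(B|+,+) = (63/160)/(9/16) = 7/10

7/10


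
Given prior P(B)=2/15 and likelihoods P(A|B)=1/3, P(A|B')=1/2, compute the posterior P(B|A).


P(A) = P(A|B)P(B) + P(A|B')P(B') = 1/3*2/15 + 1/2*13/15 = 43/90
P(B|A) = P(A|B)P(B)/P(A) = (2/45)/(43/90) = 4/43

4/43


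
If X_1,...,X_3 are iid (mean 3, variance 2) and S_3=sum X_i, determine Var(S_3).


By independence, Var(S_n) = n*Var(X_1) = 3*2 = 6

6


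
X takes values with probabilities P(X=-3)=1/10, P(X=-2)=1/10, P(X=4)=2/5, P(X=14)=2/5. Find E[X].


E[X] = sum(x * P(x))
= -3*1/10 - 2*1/10 + 4*2/5 + 14*2/5
= 67/10

67/10


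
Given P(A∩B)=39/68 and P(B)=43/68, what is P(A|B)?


P(A|B) = P(A∩B)/P(B) = (78/136)/(86/136) = 78/86 = 39/43

39/43


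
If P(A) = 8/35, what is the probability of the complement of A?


P(A') = 1 - P(A) = 1 - 8/35 = 27/35

27/35


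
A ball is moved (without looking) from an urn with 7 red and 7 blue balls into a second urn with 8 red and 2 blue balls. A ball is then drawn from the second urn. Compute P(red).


P(transfer red) = 7/14 = 1/2; P(transfer blue) = 1/2
If red transferred: Urn II has 9 red of 11, so P(red|red moved) = 9/11
If blue transferred: Urn II has 8 red of 11, so P(red|blue moved) = 8/11
By total probability: P(red) = 1/2*9/11 + 1/2*8/11 = 17/22

17/22


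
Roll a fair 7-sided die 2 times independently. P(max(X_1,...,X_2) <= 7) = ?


P(max <= 7) = P(all X_i <= 7) = (P(X_1 <= 7))^2
= (7/7)^2 = 1^2 = 1

1


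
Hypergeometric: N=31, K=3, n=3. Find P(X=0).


P(X=0) = C(3,0)*C(28,3) / C(31,3)
= 1*3276 / 4495
= 3276/4495

3276/4495


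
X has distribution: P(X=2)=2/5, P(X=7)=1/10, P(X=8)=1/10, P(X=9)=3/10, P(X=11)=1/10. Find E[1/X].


E[1/X] = sum(g(x)*P(x))
= 1/2*2/5 + 1/7*1/10 + 1/8*1/10 + 1/9*3/10 + 1/11*1/10
= 995/3696

995/3696


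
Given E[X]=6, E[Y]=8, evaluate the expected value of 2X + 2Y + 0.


E[2X + 2Y + 0] = 2*E[X] + 2*E[Y] + 0
= (2)*(6) + (2)*(8) + (0)
= 12 + 16 + 0 = 28

28


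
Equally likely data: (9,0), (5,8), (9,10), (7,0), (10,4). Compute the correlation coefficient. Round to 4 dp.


Cov(X,Y) = -1.2000, Var(X) = 3.2000, Var(Y) = 16.6400
rho = Cov/(sqrt(VarX)*sqrt(VarY)) = -0.1644

-0.1644


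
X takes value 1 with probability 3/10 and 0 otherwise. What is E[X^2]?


For Bernoulli: X in {0,1}
E[X^2] = 0^2*(1-3/10) + 1^2*3/10 = 3/10

3/10


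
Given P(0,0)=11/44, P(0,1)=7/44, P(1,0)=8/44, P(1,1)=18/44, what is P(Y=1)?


P(Y=1) = P(0,1)+P(1,1) = 7/44 + 18/44 = 25/44

25/44


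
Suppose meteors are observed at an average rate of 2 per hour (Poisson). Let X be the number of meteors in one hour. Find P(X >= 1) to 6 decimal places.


P(X>=1) = 1 - P(X<=0) = 1 - (e^(-2)*2^0/0!)
≈ 1 - 0.1353352832 = 0.8646647168
≈ 0.864665

0.864665


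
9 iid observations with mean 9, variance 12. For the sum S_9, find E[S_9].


E[S_n] = n*E[X_1] = 9*9 = 81

81


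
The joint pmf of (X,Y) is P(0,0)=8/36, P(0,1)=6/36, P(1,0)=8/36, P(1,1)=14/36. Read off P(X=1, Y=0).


Read from table: P(X=1, Y=0) = 8/36 = 2/9

2/9


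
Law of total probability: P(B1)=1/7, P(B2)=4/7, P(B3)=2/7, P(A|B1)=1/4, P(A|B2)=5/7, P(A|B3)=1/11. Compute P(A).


P(A) = P(A|B1)P(B1) + P(A|B2)P(B2) + P(A|B3)P(B3)
= 1/4*1/7 + 5/7*4/7 + 1/11*2/7
= 1/28 + 20/49 + 2/77 = 1013/2156

1013/2156


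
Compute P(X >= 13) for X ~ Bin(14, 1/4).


P(X>=13) = P(X=13) + P(X=14)
= 21/134217728 + 1/268435456
= 43/268435456

43/268435456


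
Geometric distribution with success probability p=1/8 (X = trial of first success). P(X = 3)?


P(X=3) = (1-p)^2 * p = (7/8)^2 * 1/8
= 49/64 * 1/8 = 49/512

49/512


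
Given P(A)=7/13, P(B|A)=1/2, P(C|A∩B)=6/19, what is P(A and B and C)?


P(A∩B∩C) = P(A) * P(B|A) * P(C|A∩B)
= 7/13 * 1/2 * 6/19
= 7/26 * 6/19 = 21/247

21/247


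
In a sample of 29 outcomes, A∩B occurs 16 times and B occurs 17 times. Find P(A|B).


P(A|B) = P(A∩B)/P(B) = (16/29)/(17/29) = 16/17

16/17


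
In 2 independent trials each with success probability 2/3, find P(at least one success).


P(at least one) = 1 - P(none)
P(none) = (1 - 2/3)^2 = (1/3)^2 = 1/9
P(at least one) = 1 - 1/9 = 8/9

8/9


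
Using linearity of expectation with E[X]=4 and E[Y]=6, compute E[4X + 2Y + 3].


E[4X + 2Y + 3] = 4*E[X] + 2*E[Y] + 3
= (4)*(4) + (2)*(6) + (3)
= 16 + 12 + 3 = 31

31


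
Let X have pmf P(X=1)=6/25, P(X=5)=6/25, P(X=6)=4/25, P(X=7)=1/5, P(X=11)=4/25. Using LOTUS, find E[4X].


E[4X] = sum(g(x)*P(x))
= 4*6/25 + 20*6/25 + 24*4/25 + 28*1/5 + 44*4/25
= 556/25

556/25


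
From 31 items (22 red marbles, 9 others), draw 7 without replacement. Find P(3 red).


P(X=3) = C(22,3)*C(9,4) / C(31,7)
= 1540*126 / 2629575
= 194040/2629575 = 4312/58435

4312/58435


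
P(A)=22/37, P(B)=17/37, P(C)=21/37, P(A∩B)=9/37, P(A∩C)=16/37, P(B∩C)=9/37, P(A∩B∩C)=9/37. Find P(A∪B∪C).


P(A∪B∪C) = P(A)+P(B)+P(C) - P(AB)-P(AC)-P(BC) + P(ABC)
= 22/37+17/37+21/37 - 9/37-16/37-9/37 + 9/37
= 35/37

35/37


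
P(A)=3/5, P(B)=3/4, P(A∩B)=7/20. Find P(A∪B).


P(A∪B) = P(A) + P(B) - P(A∩B)
= 3/5 + 3/4 - 7/20 = 1

1


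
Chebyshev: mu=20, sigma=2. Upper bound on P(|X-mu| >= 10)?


k = 10/2 = 5
Chebyshev: P(|X-mu| >= k*sigma) <= 1/k^2 = 1/5^2 = 1/25

1/25


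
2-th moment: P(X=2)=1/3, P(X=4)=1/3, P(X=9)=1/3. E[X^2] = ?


E[X^2] = sum(x^2 * P(x))
= 4*1/3 + 16*1/3 + 81*1/3
= 101/3

101/3


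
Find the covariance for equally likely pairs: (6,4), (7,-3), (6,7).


E[X]=19/3, E[Y]=8/3, E[XY]=15
Cov(X,Y) = E[XY] - E[X]E[Y] = 15 - 19/3*8/3 = -17/9

-17/9


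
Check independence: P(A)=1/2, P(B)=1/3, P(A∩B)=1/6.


P(A)*P(B) = 1/2*1/3 = 1/6
P(A∩B) = 1/6, which equals P(A)P(B), so independent

Yes, A and B are independent


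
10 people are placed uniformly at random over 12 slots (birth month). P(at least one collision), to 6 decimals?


P(all different) = prod((12-i)/12 for i=0..9) = 0.003868
P(at least one match) = 1 - 0.003868 = 0.996132

0.996132


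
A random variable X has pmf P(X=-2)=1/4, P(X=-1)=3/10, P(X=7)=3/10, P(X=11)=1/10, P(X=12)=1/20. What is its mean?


E[X] = sum(x * P(x))
= -2*1/4 - 1*3/10 + 7*3/10 + 11*1/10 + 12*1/20
= 3

3


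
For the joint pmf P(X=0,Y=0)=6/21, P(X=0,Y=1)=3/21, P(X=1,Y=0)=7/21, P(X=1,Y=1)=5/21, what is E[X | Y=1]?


P(Y=1) = 8/21
E[X|Y=1] = (0*3 + 1*5)/8 = 5/8

5/8


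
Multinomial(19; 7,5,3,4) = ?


19! = 121645100408832000
Denominator: 7!=5040 * 5!=120 * 3!=6 * 4!=24
Coefficient = 121645100408832000 / 87091200 = 1396755360

1396755360


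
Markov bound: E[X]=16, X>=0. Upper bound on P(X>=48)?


Markov: P(X >= a) <= E[X]/a
P(X >= 48) <= 16/48 = 1/3

1/3


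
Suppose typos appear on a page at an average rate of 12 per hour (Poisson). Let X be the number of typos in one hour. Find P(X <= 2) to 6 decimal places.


P(X<=2) = e^(-12)*12^0/0! + e^(-12)*12^1/1! + e^(-12)*12^2/2!
≈ 0.0000061442 + 0.0000737305 + 0.0004423833
= 0.0005222580
≈ 0.000522

0.000522


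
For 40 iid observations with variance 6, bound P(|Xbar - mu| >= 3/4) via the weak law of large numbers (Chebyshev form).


Var(Xbar) = Var(X)/n = 6/40
Chebyshev: P(|Xbar-mu| >= 3/4) <= Var(Xbar)/(3/4)^2 = (3/20)/(9/16) = 4/15

4/15


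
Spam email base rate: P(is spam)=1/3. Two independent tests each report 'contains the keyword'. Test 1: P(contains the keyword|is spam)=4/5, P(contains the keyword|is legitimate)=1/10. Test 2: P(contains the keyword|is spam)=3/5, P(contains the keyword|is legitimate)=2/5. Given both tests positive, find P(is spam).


After test 1: P(+) = 4/5*1/3 + 1/10*2/3 = 1/3
P(B|+) = (4/15)/(1/3) = 4/5
After test 2 (use post1 as new prior): P(+) = 3/5*4/5 + 2/5*1/5 = 14/25
P(B|+,+) = (12/25)/(14/25) = 6/7

6/7


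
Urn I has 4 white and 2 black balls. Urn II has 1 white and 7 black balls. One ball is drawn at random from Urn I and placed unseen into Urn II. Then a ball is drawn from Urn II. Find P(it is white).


P(transfer white) = 4/6 = 2/3; P(transfer black) = 1/3
If white transferred: Urn II has 2 white of 9, so P(white|white moved) = 2/9
If black transferred: Urn II has 1 white of 9, so P(white|black moved) = 1/9
By total probability: P(white) = 2/3*2/9 + 1/3*1/9 = 5/27

5/27


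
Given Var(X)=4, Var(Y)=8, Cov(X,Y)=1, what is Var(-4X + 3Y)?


Var(-4X + 3Y) = (-4)^2*Var(X) + 3^2*Var(Y) + 2*(-4)*3*Cov(X,Y)
= 16*4 + 9*8 - 24*1
= 64 + 72 - 24 = 112

112


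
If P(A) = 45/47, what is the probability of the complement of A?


P(A') = 1 - P(A) = 1 - 45/47 = 2/47

2/47


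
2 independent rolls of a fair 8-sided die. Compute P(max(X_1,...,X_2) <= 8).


P(max <= 8) = P(all X_i <= 8) = (P(X_1 <= 8))^2
= (8/8)^2 = 1^2 = 1

1


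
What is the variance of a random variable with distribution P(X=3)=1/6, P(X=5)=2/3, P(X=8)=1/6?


E[X] = 31/6, E[X^2] = 173/6
Var(X) = E[X^2] - (E[X])^2 = 173/6 - (31/6)^2 = 77/36

77/36


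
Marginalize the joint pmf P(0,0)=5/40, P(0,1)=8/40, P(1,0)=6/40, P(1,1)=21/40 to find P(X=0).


P(X=0) = P(0,0)+P(0,1) = 5/40 + 8/40 = 13/40

13/40


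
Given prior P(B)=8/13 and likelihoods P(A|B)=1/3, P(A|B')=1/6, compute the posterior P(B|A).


P(A) = P(A|B)P(B) + P(A|B')P(B') = 1/3*8/13 + 1/6*5/13 = 7/26
P(B|A) = P(A|B)P(B)/P(A) = (8/39)/(7/26) = 16/21

16/21


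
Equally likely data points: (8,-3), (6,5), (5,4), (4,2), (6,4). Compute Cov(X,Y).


E[X]=29/5, E[Y]=12/5, E[XY]=58/5
Cov(X,Y) = E[XY] - E[X]E[Y] = 58/5 - 29/5*12/5 = -58/25

-58/25


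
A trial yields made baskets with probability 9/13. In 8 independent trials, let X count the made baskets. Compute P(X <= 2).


P(X<=2) = P(X=0) + P(X=1) + P(X=2)
= 65536/815730721 + 1179648/815730721 + 9289728/815730721
= 10534912/815730721

10534912/815730721


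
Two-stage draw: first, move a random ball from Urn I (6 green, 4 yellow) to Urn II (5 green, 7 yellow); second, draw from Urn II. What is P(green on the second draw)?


P(transfer green) = 6/10 = 3/5; P(transfer yellow) = 2/5
If green transferred: Urn II has 6 green of 13, so P(green|green moved) = 6/13
If yellow transferred: Urn II has 5 green of 13, so P(green|yellow moved) = 5/13
By total probability: P(green) = 3/5*6/13 + 2/5*5/13 = 28/65

28/65


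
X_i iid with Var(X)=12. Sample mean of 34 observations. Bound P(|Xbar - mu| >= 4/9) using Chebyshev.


Var(Xbar) = Var(X)/n = 12/34
Chebyshev: P(|Xbar-mu| >= 4/9) <= Var(Xbar)/(4/9)^2 = (6/17)/(16/81) = 243/136
Bound exceeds 1, so trivial bound: 1

1


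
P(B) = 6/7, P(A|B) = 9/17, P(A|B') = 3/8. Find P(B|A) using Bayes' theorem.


P(A) = P(A|B)P(B) + P(A|B')P(B') = 9/17*6/7 + 3/8*1/7 = 69/136
P(B|A) = P(A|B)P(B)/P(A) = (54/119)/(69/136) = 144/161

144/161


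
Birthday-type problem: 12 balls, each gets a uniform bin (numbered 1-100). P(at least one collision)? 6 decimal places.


P(all different) = prod((100-i)/100 for i=0..11) = 0.503153
P(at least one match) = 1 - 0.503153 = 0.496847

0.496847


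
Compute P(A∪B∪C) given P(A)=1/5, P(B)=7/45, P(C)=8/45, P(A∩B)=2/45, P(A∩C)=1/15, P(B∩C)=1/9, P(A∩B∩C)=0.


P(A∪B∪C) = P(A)+P(B)+P(C) - P(AB)-P(AC)-P(BC) + P(ABC)
= 1/5+7/45+8/45 - 2/45-1/15-1/9 + 0
= 14/45

14/45


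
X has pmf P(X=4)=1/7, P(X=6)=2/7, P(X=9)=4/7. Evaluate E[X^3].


E[X^3] = sum(x^3 * P(x))
= 64*1/7 + 216*2/7 + 729*4/7
= 3412/7

3412/7


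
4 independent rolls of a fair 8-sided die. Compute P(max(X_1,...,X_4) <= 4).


P(max <= 4) = P(all X_i <= 4) = (P(X_1 <= 4))^4
= (4/8)^4 = (1/2)^4 = 1/16

1/16


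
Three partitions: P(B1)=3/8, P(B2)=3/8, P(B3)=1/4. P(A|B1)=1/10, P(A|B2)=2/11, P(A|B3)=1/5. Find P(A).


P(A) = P(A|B1)P(B1) + P(A|B2)P(B2) + P(A|B3)P(B3)
= 1/10*3/8 + 2/11*3/8 + 1/5*1/4
= 3/80 + 3/44 + 1/20 = 137/880

137/880


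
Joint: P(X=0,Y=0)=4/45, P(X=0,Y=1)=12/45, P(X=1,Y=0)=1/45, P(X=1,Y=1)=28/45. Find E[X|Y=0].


P(Y=0) = 5/45
E[X|Y=0] = (0*4 + 1*1)/5 = 1/5

1/5


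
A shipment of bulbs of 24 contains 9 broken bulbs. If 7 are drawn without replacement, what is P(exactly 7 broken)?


P(X=7) = C(9,7)*C(15,0) / C(24,7)
= 36*1 / 346104
= 36/346104 = 1/9614

1/9614


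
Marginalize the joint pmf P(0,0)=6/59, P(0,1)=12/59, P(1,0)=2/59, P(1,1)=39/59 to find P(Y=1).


P(Y=1) = P(0,1)+P(1,1) = 12/59 + 39/59 = 51/59

51/59


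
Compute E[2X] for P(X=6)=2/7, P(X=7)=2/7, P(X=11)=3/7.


E[2X] = sum(g(x)*P(x))
= 12*2/7 + 14*2/7 + 22*3/7
= 118/7

118/7


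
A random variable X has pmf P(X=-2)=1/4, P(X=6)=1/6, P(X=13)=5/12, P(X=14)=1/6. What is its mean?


E[X] = sum(x * P(x))
= -2*1/4 + 6*1/6 + 13*5/12 + 14*1/6
= 33/4

33/4


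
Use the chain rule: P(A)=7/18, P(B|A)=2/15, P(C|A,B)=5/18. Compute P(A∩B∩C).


P(A∩B∩C) = P(A) * P(B|A) * P(C|A∩B)
= 7/18 * 2/15 * 5/18
= 7/135 * 5/18 = 7/486

7/486


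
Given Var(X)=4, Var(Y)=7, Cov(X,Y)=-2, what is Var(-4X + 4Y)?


Var(-4X + 4Y) = (-4)^2*Var(X) + 4^2*Var(Y) + 2*(-4)*4*Cov(X,Y)
= 16*4 + 16*7 - 32*(-2)
= 64 + 112 + 64 = 240

240


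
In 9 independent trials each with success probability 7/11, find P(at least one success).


P(at least one) = 1 - P(none)
P(none) = (1 - 7/11)^9 = (4/11)^9 = 262144/2357947691
P(at least one) = 1 - 262144/2357947691 = 2357685547/2357947691

2357685547/2357947691


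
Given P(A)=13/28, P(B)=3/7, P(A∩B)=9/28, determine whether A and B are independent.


P(A)*P(B) = 13/28*3/7 = 39/196
P(A∩B) = 9/28 != 39/196, so not independent

No, A and B are not independent


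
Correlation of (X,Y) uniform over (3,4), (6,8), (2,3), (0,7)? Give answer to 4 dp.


Cov(X,Y) = 1.3750, Var(X) = 4.6875, Var(Y) = 4.2500
rho = Cov/(sqrt(VarX)*sqrt(VarY)) = 0.3081

0.3081


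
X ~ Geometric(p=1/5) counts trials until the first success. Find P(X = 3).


P(X=3) = (1-p)^2 * p = (4/5)^2 * 1/5
= 16/25 * 1/5 = 16/125

16/125


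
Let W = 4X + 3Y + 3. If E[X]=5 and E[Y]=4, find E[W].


E[4X + 3Y + 3] = 4*E[X] + 3*E[Y] + 3
= (4)*(5) + (3)*(4) + (3)
= 20 + 12 + 3 = 35

35


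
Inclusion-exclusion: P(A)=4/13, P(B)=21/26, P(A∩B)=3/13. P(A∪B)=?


P(A∪B) = P(A) + P(B) - P(A∩B)
= 4/13 + 21/26 - 3/13 = 23/26

23/26


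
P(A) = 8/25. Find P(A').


P(A') = 1 - P(A) = 1 - 8/25 = 17/25

17/25


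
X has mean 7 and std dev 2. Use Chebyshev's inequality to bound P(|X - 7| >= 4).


k = 4/2 = 2
Chebyshev: P(|X-mu| >= k*sigma) <= 1/k^2 = 1/2^2 = 1/4

1/4


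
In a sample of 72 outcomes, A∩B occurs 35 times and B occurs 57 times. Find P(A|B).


P(A|B) = P(A∩B)/P(B) = (35/72)/(57/72) = 35/57

35/57


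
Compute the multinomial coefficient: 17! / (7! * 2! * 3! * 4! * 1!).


17! = 355687428096000
Denominator: 7!=5040 * 2!=2 * 3!=6 * 4!=24 * 1!=1
Coefficient = 355687428096000 / 1451520 = 245044800

245044800


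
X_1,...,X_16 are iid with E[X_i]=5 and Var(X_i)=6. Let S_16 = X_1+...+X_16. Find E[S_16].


E[S_n] = n*E[X_1] = 16*5 = 80

80


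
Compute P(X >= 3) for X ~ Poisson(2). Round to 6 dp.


P(X>=3) = 1 - P(X<=2) = 1 - (e^(-2)*2^0/0! + e^(-2)*2^1/1! + e^(-2)*2^2/2!)
≈ 1 - (0.1353352832 + 0.2706705665 + 0.2706705665)
= 1 - 0.6766764162 = 0.3233235838
≈ 0.323324

0.323324


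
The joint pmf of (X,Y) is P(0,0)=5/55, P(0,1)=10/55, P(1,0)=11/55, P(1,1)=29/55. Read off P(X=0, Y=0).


Read from table: P(X=0, Y=0) = 5/55 = 1/11

1/11


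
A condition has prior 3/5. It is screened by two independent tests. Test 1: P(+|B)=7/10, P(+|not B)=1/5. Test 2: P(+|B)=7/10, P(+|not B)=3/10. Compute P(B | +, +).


After test 1: P(+) = 7/10*3/5 + 1/5*2/5 = 1/2
P(B|+) = (21/50)/(1/2) = 21/25
After test 2 (use post1 as new prior): P(+) = 7/10*21/25 + 3/10*4/25 = 159/250
P(B|+,+) = (147/250)/(159/250) = 49/53

49/53


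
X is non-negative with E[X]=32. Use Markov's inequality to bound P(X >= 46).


Markov: P(X >= a) <= E[X]/a
P(X >= 46) <= 32/46 = 16/23

16/23


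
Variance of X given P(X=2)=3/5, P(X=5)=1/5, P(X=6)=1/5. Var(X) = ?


E[X] = 17/5, E[X^2] = 73/5
Var(X) = E[X^2] - (E[X])^2 = 73/5 - (17/5)^2 = 76/25

76/25


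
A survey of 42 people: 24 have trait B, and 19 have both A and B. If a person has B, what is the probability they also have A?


P(A|B) = P(A∩B)/P(B) = (19/42)/(24/42) = 19/24

19/24


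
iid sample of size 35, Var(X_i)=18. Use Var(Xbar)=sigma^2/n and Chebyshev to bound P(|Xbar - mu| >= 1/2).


Var(Xbar) = Var(X)/n = 18/35
Chebyshev: P(|Xbar-mu| >= 1/2) <= Var(Xbar)/(1/2)^2 = (18/35)/(1/4) = 72/35
Bound exceeds 1, so trivial bound: 1

1


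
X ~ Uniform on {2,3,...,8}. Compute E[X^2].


E[X^2] = (1/7) * sum(x^2 for x=2..8)
= 203/7 = 29

29


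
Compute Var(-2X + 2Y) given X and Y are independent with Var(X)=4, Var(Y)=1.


Independence => Cov(X,Y)=0
Var(-2X + 2Y) = (-2)^2*Var(X) + 2^2*Var(Y)
= 4*4 + 4*1 = 20

20


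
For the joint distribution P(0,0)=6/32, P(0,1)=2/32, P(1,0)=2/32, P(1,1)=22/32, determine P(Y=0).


P(Y=0) = P(0,0)+P(1,0) = 6/32 + 2/32 = 8/32 = 1/4

1/4


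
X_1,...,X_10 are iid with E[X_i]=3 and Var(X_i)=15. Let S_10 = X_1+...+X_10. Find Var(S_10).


By independence, Var(S_n) = n*Var(X_1) = 10*15 = 150

150


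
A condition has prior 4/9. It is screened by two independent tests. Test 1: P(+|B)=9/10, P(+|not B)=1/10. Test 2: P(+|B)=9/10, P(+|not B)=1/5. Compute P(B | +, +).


After test 1: P(+) = 9/10*4/9 + 1/10*5/9 = 41/90
P(B|+) = (2/5)/(41/90) = 36/41
After test 2 (use post1 as new prior): P(+) = 9/10*36/41 + 1/5*5/41 = 167/205
P(B|+,+) = (162/205)/(167/205) = 162/167

162/167


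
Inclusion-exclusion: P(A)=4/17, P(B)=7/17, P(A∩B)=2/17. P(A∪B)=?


P(A∪B) = P(A) + P(B) - P(A∩B)
= 4/17 + 7/17 - 2/17 = 9/17

9/17


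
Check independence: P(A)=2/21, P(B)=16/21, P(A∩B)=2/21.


P(A)*P(B) = 2/21*16/21 = 32/441
P(A∩B) = 2/21 != 32/441, so not independent

No, A and B are not independent


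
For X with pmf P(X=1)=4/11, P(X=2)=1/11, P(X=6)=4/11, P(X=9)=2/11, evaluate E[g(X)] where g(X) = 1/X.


E[1/X] = sum(g(x)*P(x))
= 1*4/11 + 1/2*1/11 + 1/6*4/11 + 1/9*2/11
= 97/198

97/198


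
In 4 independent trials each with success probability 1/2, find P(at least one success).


P(at least one) = 1 - P(none)
P(none) = (1 - 1/2)^4 = (1/2)^4 = 1/16
P(at least one) = 1 - 1/16 = 15/16

15/16


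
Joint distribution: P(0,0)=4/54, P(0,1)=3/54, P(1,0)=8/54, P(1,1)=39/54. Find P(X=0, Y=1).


Read from table: P(X=0, Y=1) = 3/54 = 1/18

1/18


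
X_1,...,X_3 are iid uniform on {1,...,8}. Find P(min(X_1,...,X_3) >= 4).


P(min >= 4) = P(all X_i >= 4) = (P(X_1 >= 4))^3
= (5/8)^3 = 125/512

125/512


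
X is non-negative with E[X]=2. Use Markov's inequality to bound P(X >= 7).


Markov: P(X >= a) <= E[X]/a
P(X >= 7) <= 2/7

2/7


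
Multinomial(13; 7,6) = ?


13! = 6227020800
Denominator: 7!=5040 * 6!=720
Coefficient = 6227020800 / 3628800 = 1716

1716


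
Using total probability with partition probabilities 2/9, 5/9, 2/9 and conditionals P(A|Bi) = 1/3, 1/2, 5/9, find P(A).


P(A) = P(A|B1)P(B1) + P(A|B2)P(B2) + P(A|B3)P(B3)
= 1/3*2/9 + 1/2*5/9 + 5/9*2/9
= 2/27 + 5/18 + 10/81 = 77/162

77/162


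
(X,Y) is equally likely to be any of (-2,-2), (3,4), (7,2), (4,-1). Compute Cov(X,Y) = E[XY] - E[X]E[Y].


E[X]=3, E[Y]=3/4, E[XY]=13/2
Cov(X,Y) = E[XY] - E[X]E[Y] = 13/2 - 3*3/4 = 17/4

17/4


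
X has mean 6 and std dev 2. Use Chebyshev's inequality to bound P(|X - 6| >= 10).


k = 10/2 = 5
Chebyshev: P(|X-mu| >= k*sigma) <= 1/k^2 = 1/5^2 = 1/25

1/25


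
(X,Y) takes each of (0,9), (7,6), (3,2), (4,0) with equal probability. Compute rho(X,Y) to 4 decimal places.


Cov(X,Y) = -2.8750, Var(X) = 6.2500, Var(Y) = 12.1875
rho = Cov/(sqrt(VarX)*sqrt(VarY)) = -0.3294

-0.3294


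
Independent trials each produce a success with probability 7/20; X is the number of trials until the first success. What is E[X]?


For geometric (trials until first success), E[X] = 1/p = 1/(7/20) = 20/7

20/7


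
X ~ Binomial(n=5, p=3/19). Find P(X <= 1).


P(X<=1) = P(X=0) + P(X=1)
= 1048576/2476099 + 983040/2476099
= 2031616/2476099

2031616/2476099


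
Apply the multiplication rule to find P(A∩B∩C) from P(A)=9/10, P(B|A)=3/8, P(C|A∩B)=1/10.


P(A∩B∩C) = P(A) * P(B|A) * P(C|A∩B)
= 9/10 * 3/8 * 1/10
= 27/80 * 1/10 = 27/800

27/800


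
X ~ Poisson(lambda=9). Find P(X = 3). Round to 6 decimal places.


P(X=3) = e^(-9) * 9^3 / 3!
≈ 0.0001234098041 * 729 / 6
≈ 0.014994

0.014994


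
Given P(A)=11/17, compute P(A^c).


P(A') = 1 - P(A) = 1 - 11/17 = 6/17

6/17


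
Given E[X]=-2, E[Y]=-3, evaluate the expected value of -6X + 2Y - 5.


E[-6X + 2Y - 5] = -6*E[X] + 2*E[Y] - 5
= (-6)*(-2) + (2)*(-3) + (-5)
= 12 - 6 - 5 = 1

1


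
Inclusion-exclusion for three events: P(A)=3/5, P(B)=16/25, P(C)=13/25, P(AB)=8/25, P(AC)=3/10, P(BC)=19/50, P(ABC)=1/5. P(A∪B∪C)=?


P(A∪B∪C) = P(A)+P(B)+P(C) - P(AB)-P(AC)-P(BC) + P(ABC)
= 3/5+16/25+13/25 - 8/25-3/10-19/50 + 1/5
= 24/25

24/25


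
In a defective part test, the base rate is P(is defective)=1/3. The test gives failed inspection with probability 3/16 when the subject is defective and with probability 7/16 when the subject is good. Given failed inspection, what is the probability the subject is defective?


P(A) = P(A|B)P(B) + P(A|B')P(B') = 3/16*1/3 + 7/16*2/3 = 17/48
P(B|A) = P(A|B)P(B)/P(A) = (1/16)/(17/48) = 3/17

3/17


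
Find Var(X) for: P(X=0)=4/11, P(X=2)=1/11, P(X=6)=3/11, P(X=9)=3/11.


E[X] = 47/11, E[X^2] = 355/11
Var(X) = E[X^2] - (E[X])^2 = 355/11 - (47/11)^2 = 1696/121

1696/121


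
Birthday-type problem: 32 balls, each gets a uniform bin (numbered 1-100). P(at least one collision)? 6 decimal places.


P(all different) = prod((100-i)/100 for i=0..31) = 0.003763
P(at least one match) = 1 - 0.003763 = 0.996237

0.996237


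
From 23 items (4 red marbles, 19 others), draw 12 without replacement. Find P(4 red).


P(X=4) = C(4,4)*C(19,8) / C(23,12)
= 1*75582 / 1352078
= 75582/1352078 = 9/161

9/161


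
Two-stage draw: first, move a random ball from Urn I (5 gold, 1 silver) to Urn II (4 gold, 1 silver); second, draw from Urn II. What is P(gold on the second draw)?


P(transfer gold) = 5/6; P(transfer silver) = 1/6
If gold transferred: Urn II has 5 gold of 6, so P(gold|gold moved) = 5/6
If silver transferred: Urn II has 4 gold of 6, so P(gold|silver moved) = 2/3
By total probability: P(gold) = 5/6*5/6 + 1/6*2/3 = 29/36

29/36


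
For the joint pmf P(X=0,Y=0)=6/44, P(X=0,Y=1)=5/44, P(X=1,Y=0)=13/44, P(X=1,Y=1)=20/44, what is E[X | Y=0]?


P(Y=0) = 19/44
E[X|Y=0] = (0*6 + 1*13)/19 = 13/19

13/19


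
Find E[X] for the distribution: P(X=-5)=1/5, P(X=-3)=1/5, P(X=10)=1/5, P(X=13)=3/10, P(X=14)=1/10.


E[X] = sum(x * P(x))
= -5*1/5 - 3*1/5 + 10*1/5 + 13*3/10 + 14*1/10
= 57/10

57/10


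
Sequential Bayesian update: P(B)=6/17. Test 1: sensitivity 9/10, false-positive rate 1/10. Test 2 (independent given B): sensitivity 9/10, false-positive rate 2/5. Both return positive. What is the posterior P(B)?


After test 1: P(+) = 9/10*6/17 + 1/10*11/17 = 13/34
P(B|+) = (27/85)/(13/34) = 54/65
After test 2 (use post1 as new prior): P(+) = 9/10*54/65 + 2/5*11/65 = 53/65
P(B|+,+) = (243/325)/(53/65) = 243/265

243/265


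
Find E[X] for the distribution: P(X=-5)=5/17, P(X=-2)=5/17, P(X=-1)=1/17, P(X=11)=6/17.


E[X] = sum(x * P(x))
= -5*5/17 - 2*5/17 - 1*1/17 + 11*6/17
= 30/17

30/17


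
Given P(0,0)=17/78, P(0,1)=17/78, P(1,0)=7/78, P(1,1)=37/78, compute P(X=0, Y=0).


Read from table: P(X=0, Y=0) = 17/78

17/78


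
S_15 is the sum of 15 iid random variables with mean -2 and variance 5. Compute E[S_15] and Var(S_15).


E[S_n] = n*mu = 15*-2 = -30
Var(S_n) = n*sigma^2 = 15*5 = 75

E[S_15]=-30, Var(S_15)=75


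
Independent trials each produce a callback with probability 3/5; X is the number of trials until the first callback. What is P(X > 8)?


P(X > 8) = P(first 8 trials all fail) = (1-p)^8 = (2/5)^8 = 256/390625

256/390625


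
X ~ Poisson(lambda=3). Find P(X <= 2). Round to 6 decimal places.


P(X<=2) = e^(-3)*3^0/0! + e^(-3)*3^1/1! + e^(-3)*3^2/2!
≈ 0.0497870684 + 0.1493612051 + 0.2240418077
= 0.4231900812
≈ 0.423190

0.423190


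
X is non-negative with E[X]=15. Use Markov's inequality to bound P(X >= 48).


Markov: P(X >= a) <= E[X]/a
P(X >= 48) <= 15/48 = 5/16

5/16


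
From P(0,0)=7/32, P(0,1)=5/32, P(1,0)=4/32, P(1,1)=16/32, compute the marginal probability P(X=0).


P(X=0) = P(0,0)+P(0,1) = 7/32 + 5/32 = 12/32 = 3/8

3/8


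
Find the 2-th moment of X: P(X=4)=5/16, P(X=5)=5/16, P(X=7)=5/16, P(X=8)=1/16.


E[X^2] = sum(x^2 * P(x))
= 16*5/16 + 25*5/16 + 49*5/16 + 64*1/16
= 257/8

257/8


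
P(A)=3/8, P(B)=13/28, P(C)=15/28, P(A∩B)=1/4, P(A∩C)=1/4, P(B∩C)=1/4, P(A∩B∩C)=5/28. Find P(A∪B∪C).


P(A∪B∪C) = P(A)+P(B)+P(C) - P(AB)-P(AC)-P(BC) + P(ABC)
= 3/8+13/28+15/28 - 1/4-1/4-1/4 + 5/28
= 45/56

45/56


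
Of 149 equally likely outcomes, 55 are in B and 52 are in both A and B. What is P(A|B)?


P(A|B) = P(A∩B)/P(B) = (52/149)/(55/149) = 52/55

52/55


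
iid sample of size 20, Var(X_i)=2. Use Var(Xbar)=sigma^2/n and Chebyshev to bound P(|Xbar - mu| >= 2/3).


Var(Xbar) = Var(X)/n = 2/20
Chebyshev: P(|Xbar-mu| >= 2/3) <= Var(Xbar)/(2/3)^2 = (1/10)/(4/9) = 9/40

9/40


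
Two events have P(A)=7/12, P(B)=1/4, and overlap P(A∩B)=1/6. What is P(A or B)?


P(A∪B) = P(A) + P(B) - P(A∩B)
= 7/12 + 1/4 - 1/6 = 2/3

2/3


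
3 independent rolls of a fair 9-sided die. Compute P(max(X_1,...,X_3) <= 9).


P(max <= 9) = P(all X_i <= 9) = (P(X_1 <= 9))^3
= (9/9)^3 = 1^3 = 1

1


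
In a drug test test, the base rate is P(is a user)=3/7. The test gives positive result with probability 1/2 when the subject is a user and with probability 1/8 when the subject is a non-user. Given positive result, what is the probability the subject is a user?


P(A) = P(A|B)P(B) + P(A|B')P(B') = 1/2*3/7 + 1/8*4/7 = 2/7
P(B|A) = P(A|B)P(B)/P(A) = (3/14)/(2/7) = 3/4

3/4
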